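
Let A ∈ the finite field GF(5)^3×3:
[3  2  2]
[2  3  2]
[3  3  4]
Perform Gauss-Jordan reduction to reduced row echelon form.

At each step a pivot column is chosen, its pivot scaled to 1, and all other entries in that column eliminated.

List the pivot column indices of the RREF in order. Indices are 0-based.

pivot columns: 0, 1, 2

pivot(0,0)=3: scale R0 → (1, 4, 4)
  clear (1,0): R1 −= (2)R0 → (0, 0, 4)
  clear (2,0): R2 −= (3)R0 → (0, 1, 2)
pivot(1,1): swap R1↔R2
pivot(1,1)=1: scale R1 → (0, 1, 2)
  clear (0,1): R0 −= (4)R1 → (1, 0, 1)
pivot(2,2)=4: scale R2 → (0, 0, 1)
  clear (0,2): R0 −= (1)R2 → (1, 0, 0)
  clear (1,2): R1 −= (2)R2 → (0, 1, 0)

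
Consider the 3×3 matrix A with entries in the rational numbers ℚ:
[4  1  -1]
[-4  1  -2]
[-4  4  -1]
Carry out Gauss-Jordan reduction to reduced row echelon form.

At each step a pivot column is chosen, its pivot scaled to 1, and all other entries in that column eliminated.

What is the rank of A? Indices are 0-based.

rank = 3

[1] R0 /= 4  ⇒  (1, 1/4, -1/4)
     R1 -= -4·R0  ⇒  (0, 2, -3)
     R2 -= -4·R0  ⇒  (0, 5, -2)
[2] R1 /= 2  ⇒  (0, 1, -3/2)
     R0 -= 1/4·R1  ⇒  (1, 0, 1/8)
     R2 -= 5·R1  ⇒  (0, 0, 11/2)
[3] R2 /= 11/2  ⇒  (0, 0, 1)
     R0 -= 1/8·R2  ⇒  (1, 0, 0)
     R1 -= -3/2·R2  ⇒  (0, 1, 0)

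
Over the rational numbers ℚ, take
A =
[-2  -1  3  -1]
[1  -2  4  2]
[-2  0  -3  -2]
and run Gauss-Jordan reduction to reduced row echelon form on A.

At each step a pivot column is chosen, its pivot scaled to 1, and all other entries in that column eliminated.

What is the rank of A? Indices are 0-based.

rank = 3

[1] R0 /= -2  ⇒  (1, 1/2, -3/2, 1/2)
     R1 -= 1·R0  ⇒  (0, -5/2, 11/2, 3/2)
     R2 -= -2·R0  ⇒  (0, 1, -6, -1)
[2] R1 /= -5/2  ⇒  (0, 1, -11/5, -3/5)
     R0 -= 1/2·R1  ⇒  (1, 0, -2/5, 4/5)
     R2 -= 1·R1  ⇒  (0, 0, -19/5, -2/5)
[3] R2 /= -19/5  ⇒  (0, 0, 1, 2/19)
     R0 -= -2/5·R2  ⇒  (1, 0, 0, 16/19)
     R1 -= -11/5·R2  ⇒  (0, 1, 0, -7/19)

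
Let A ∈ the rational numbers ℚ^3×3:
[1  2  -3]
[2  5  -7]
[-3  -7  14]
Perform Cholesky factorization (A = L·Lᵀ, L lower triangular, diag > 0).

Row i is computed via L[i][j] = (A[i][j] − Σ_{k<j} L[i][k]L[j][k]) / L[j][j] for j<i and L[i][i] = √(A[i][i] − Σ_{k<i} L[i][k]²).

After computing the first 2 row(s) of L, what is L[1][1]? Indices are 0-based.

L[1][1] = 1

Step 1: L[0][0] = √(1) = 1.
  L[1][0] = (2) / L[0][0] = 2.
Step 2: L[1][1] = √(1) = 1.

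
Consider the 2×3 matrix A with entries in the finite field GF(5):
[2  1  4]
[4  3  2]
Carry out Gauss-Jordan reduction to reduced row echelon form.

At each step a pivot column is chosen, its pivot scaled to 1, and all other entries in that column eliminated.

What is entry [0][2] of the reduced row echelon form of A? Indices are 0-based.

step 1: normalize row 0 (÷2) = (1, 3, 2)
  row 1: subtract 4×row0 = (0, 1, 4)
step 2: normalize row 1 (÷1) = (0, 1, 4)
  row 0: subtract 3×row1 = (1, 0, 0)

M[0][2] = 0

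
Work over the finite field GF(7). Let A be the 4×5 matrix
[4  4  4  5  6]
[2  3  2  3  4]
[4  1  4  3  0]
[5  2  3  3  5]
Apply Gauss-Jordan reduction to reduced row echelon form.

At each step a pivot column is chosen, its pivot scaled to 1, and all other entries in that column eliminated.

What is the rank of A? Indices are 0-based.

[1] R0 /= 4  ⇒  (1, 1, 1, 3, 5)
     R1 -= 2·R0  ⇒  (0, 1, 0, 4, 1)
     R2 -= 4·R0  ⇒  (0, 4, 0, 5, 1)
     R3 -= 5·R0  ⇒  (0, 4, 5, 2, 1)
[2] R1 /= 1  ⇒  (0, 1, 0, 4, 1)
     R0 -= 1·R1  ⇒  (1, 0, 1, 6, 4)
     R2 -= 4·R1  ⇒  (0, 0, 0, 3, 4)
     R3 -= 4·R1  ⇒  (0, 0, 5, 0, 4)
[3] R2 <-> R3
[3] R2 /= 5  ⇒  (0, 0, 1, 0, 5)
     R0 -= 1·R2  ⇒  (1, 0, 0, 6, 6)
[4] R3 /= 3  ⇒  (0, 0, 0, 1, 6)
     R0 -= 6·R3  ⇒  (1, 0, 0, 0, 5)
     R1 -= 4·R3  ⇒  (0, 1, 0, 0, 5)

rank = 4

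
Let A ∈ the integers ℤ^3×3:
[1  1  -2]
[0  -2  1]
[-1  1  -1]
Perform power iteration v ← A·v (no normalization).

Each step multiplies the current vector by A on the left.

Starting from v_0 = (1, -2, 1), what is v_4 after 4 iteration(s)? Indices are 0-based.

v_4 = (84, -116, 104)

v_0 = (1, -2, 1).
v_1 = A·v_0 = (-3, 5, -4).
v_2 = A·v_1 = (10, -14, 12).
v_3 = A·v_2 = (-28, 40, -36).
v_4 = A·v_3 = (84, -116, 104).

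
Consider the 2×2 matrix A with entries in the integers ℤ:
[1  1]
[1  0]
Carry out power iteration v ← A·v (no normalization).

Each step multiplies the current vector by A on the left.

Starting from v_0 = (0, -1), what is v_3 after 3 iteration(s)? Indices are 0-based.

v_3 = (-2, -1)

v_0 = (0, -1).
v_1 = A·v_0 = (-1, 0).
v_2 = A·v_1 = (-1, -1).
v_3 = A·v_2 = (-2, -1).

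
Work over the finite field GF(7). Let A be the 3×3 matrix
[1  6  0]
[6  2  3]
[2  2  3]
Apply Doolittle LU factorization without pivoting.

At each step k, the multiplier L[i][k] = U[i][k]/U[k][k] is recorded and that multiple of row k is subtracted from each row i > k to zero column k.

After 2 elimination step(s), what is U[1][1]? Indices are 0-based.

k=0: U[0][0]=1
  eliminate (1,0): mult=6, new row 1: (0, 1, 3); set L[1][0]=6
  eliminate (2,0): mult=2, new row 2: (0, 4, 3); set L[2][0]=2
k=1: U[1][1]=1
  eliminate (2,1): mult=4, new row 2: (0, 0, 5); set L[2][1]=4

U[1][1] = 1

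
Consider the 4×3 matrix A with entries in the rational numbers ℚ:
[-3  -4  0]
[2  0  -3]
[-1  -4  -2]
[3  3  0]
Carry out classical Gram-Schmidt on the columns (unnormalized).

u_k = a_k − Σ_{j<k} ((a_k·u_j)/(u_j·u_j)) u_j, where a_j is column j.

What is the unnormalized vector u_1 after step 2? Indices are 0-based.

u_1 = (-17/23, -50/23, -67/23, -6/23)

Step 1: u_0 = a_0 = (-3, 2, -1, 3).
Step 2: u_1 = a_1 − (25/23)·u_0 = (-17/23, -50/23, -67/23, -6/23).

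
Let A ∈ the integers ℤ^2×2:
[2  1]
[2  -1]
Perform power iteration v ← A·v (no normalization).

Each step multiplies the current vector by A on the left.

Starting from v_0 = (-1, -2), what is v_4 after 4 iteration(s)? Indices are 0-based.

v_4 = (-56, -40)

v_0 = (-1, -2).
v_1 = A·v_0 = (-4, 0).
v_2 = A·v_1 = (-8, -8).
v_3 = A·v_2 = (-24, -8).
v_4 = A·v_3 = (-56, -40).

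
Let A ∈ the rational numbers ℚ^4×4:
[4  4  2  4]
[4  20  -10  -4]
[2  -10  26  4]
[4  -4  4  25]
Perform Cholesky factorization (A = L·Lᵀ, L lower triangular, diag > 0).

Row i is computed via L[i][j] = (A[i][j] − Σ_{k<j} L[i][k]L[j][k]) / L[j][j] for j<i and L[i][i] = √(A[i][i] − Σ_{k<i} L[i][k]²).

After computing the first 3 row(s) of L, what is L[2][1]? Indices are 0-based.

Step 1: L[0][0] = √(4) = 2.
  L[1][0] = (4) / L[0][0] = 2.
Step 2: L[1][1] = √(16) = 4.
  L[2][0] = (2) / L[0][0] = 1.
  L[2][1] = (-12) / L[1][1] = -3.
Step 3: L[2][2] = √(16) = 4.

L[2][1] = -3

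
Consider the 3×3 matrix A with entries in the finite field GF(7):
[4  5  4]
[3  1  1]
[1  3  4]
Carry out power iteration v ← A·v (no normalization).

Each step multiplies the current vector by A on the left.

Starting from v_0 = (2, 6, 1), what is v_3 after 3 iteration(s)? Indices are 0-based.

v_0 = (2, 6, 1).
v_1 = A·v_0 = (0, 6, 3).
v_2 = A·v_1 = (0, 2, 2).
v_3 = A·v_2 = (4, 4, 0).

v_3 = (4, 4, 0)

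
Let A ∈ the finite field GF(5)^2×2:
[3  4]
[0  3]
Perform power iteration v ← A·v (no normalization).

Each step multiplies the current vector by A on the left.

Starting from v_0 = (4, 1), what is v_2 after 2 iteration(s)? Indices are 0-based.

v_2 = (0, 4)

v_0 = (4, 1).
v_1 = A·v_0 = (1, 3).
v_2 = A·v_1 = (0, 4).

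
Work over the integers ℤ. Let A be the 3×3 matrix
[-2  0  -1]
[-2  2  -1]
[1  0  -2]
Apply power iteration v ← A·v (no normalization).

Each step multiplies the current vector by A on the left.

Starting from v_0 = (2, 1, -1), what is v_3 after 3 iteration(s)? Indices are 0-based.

v_0 = (2, 1, -1).
v_1 = A·v_0 = (-3, -1, 4).
v_2 = A·v_1 = (2, 0, -11).
v_3 = A·v_2 = (7, 7, 24).

v_3 = (7, 7, 24)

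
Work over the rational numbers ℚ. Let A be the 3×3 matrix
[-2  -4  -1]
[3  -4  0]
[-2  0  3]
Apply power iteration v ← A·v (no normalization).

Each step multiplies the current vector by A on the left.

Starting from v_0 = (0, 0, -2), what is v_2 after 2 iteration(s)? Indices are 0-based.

v_0 = (0, 0, -2).
v_1 = A·v_0 = (2, 0, -6).
v_2 = A·v_1 = (2, 6, -22).

v_2 = (2, 6, -22)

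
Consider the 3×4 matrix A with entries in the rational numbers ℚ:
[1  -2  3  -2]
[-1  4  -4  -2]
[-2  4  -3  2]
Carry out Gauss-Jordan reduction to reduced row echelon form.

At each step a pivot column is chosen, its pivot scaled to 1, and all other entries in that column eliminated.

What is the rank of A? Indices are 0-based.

rank = 3

pivot(0,0)=1: scale R0 → (1, -2, 3, -2)
  clear (1,0): R1 −= (-1)R0 → (0, 2, -1, -4)
  clear (2,0): R2 −= (-2)R0 → (0, 0, 3, -2)
pivot(1,1)=2: scale R1 → (0, 1, -1/2, -2)
  clear (0,1): R0 −= (-2)R1 → (1, 0, 2, -6)
pivot(2,2)=3: scale R2 → (0, 0, 1, -2/3)
  clear (0,2): R0 −= (2)R2 → (1, 0, 0, -14/3)
  clear (1,2): R1 −= (-1/2)R2 → (0, 1, 0, -7/3)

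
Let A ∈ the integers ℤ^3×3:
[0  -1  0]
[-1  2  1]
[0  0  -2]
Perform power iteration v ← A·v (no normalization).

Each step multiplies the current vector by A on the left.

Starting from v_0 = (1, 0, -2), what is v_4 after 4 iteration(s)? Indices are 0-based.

v_4 = (15, -16, -32)

v_0 = (1, 0, -2).
v_1 = A·v_0 = (0, -3, 4).
v_2 = A·v_1 = (3, -2, -8).
v_3 = A·v_2 = (2, -15, 16).
v_4 = A·v_3 = (15, -16, -32).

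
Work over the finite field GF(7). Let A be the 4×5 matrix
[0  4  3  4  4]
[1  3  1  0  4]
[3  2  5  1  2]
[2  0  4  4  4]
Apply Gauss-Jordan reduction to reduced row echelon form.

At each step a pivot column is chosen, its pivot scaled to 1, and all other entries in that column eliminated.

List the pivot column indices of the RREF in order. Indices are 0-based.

pivot columns: 0, 1, 2, 3

step 1: exchange rows 0,1
step 1: normalize row 0 (÷1) = (1, 3, 1, 0, 4)
  row 2: subtract 3×row0 = (0, 0, 2, 1, 4)
  row 3: subtract 2×row0 = (0, 1, 2, 4, 3)
step 2: normalize row 1 (÷4) = (0, 1, 6, 1, 1)
  row 0: subtract 3×row1 = (1, 0, 4, 4, 1)
  row 3: subtract 1×row1 = (0, 0, 3, 3, 2)
step 3: normalize row 2 (÷2) = (0, 0, 1, 4, 2)
  row 0: subtract 4×row2 = (1, 0, 0, 2, 0)
  row 1: subtract 6×row2 = (0, 1, 0, 5, 3)
  row 3: subtract 3×row2 = (0, 0, 0, 5, 3)
step 4: normalize row 3 (÷5) = (0, 0, 0, 1, 2)
  row 0: subtract 2×row3 = (1, 0, 0, 0, 3)
  row 1: subtract 5×row3 = (0, 1, 0, 0, 0)
  row 2: subtract 4×row3 = (0, 0, 1, 0, 1)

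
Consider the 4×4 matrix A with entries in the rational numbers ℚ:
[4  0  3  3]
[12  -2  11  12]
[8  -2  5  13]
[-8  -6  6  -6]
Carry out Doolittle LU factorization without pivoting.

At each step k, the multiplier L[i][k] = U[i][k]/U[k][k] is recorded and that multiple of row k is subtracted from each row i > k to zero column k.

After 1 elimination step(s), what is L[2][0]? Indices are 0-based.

L[2][0] = 2

k=0: U[0][0]=4
  eliminate (1,0): mult=3, new row 1: (0, -2, 2, 3); set L[1][0]=3
  eliminate (2,0): mult=2, new row 2: (0, -2, -1, 7); set L[2][0]=2
  eliminate (3,0): mult=-2, new row 3: (0, -6, 12, 0); set L[3][0]=-2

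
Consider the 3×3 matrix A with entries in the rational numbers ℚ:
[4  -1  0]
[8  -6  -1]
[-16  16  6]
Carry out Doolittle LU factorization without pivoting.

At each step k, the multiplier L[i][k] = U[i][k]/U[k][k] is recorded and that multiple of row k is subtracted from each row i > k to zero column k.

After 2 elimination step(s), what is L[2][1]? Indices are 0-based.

L[2][1] = -3

[col 0] pivot 4
  R1 -= 2*R0 → (0, -4, -1)  (L[1][0] := 2)
  R2 -= -4*R0 → (0, 12, 6)  (L[2][0] := -4)
[col 1] pivot -4
  R2 -= -3*R1 → (0, 0, 3)  (L[2][1] := -3)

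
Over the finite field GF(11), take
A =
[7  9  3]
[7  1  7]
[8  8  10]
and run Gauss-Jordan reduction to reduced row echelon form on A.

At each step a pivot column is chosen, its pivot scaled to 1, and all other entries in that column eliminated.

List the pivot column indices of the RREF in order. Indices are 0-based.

pivot(0,0)=7: scale R0 → (1, 6, 2)
  clear (1,0): R1 −= (7)R0 → (0, 3, 4)
  clear (2,0): R2 −= (8)R0 → (0, 4, 5)
pivot(1,1)=3: scale R1 → (0, 1, 5)
  clear (0,1): R0 −= (6)R1 → (1, 0, 5)
  clear (2,1): R2 −= (4)R1 → (0, 0, 7)
pivot(2,2)=7: scale R2 → (0, 0, 1)
  clear (0,2): R0 −= (5)R2 → (1, 0, 0)
  clear (1,2): R1 −= (5)R2 → (0, 1, 0)

pivot columns: 0, 1, 2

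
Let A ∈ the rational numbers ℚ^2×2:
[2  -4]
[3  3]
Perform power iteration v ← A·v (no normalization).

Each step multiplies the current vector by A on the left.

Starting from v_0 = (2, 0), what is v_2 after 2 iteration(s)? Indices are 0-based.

v_2 = (-16, 30)

v_0 = (2, 0).
v_1 = A·v_0 = (4, 6).
v_2 = A·v_1 = (-16, 30).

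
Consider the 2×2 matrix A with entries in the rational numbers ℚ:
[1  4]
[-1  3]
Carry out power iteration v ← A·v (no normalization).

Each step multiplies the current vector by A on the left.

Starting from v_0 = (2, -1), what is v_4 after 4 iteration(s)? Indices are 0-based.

v_4 = (-142, 23)

v_0 = (2, -1).
v_1 = A·v_0 = (-2, -5).
v_2 = A·v_1 = (-22, -13).
v_3 = A·v_2 = (-74, -17).
v_4 = A·v_3 = (-142, 23).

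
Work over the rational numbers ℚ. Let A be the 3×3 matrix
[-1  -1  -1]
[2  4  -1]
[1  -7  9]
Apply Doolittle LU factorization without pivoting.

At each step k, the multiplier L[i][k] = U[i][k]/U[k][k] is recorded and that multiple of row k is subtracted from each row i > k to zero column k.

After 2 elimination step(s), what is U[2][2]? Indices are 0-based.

U[2][2] = -4

k=0: U[0][0]=-1
  eliminate (1,0): mult=-2, new row 1: (0, 2, -3); set L[1][0]=-2
  eliminate (2,0): mult=-1, new row 2: (0, -8, 8); set L[2][0]=-1
k=1: U[1][1]=2
  eliminate (2,1): mult=-4, new row 2: (0, 0, -4); set L[2][1]=-4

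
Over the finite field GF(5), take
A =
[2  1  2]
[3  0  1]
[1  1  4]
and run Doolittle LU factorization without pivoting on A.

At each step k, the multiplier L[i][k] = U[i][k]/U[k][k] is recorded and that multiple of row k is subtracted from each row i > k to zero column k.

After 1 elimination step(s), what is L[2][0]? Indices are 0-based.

Step 1: pivot at (0,0) is 2.
  row1 ← row1 − (4)·row0  ⇒  L[1][0]=4, U row1=(0, 1, 3)
  row2 ← row2 − (3)·row0  ⇒  L[2][0]=3, U row2=(0, 3, 3)

L[2][0] = 3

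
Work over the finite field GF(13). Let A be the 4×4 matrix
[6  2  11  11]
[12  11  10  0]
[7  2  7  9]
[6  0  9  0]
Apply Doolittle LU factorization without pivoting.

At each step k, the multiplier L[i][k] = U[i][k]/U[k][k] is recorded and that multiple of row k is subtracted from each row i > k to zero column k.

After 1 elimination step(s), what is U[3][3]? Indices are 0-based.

k=0: U[0][0]=6
  eliminate (1,0): mult=2, new row 1: (0, 7, 1, 4); set L[1][0]=2
  eliminate (2,0): mult=12, new row 2: (0, 4, 5, 7); set L[2][0]=12
  eliminate (3,0): mult=1, new row 3: (0, 11, 11, 2); set L[3][0]=1

U[3][3] = 2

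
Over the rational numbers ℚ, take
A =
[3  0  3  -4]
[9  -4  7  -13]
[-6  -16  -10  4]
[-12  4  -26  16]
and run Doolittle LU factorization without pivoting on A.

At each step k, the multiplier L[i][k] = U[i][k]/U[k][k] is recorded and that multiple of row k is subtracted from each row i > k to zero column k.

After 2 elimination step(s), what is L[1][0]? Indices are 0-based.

L[1][0] = 3

Step 1: pivot at (0,0) is 3.
  row1 ← row1 − (3)·row0  ⇒  L[1][0]=3, U row1=(0, -4, -2, -1)
  row2 ← row2 − (-2)·row0  ⇒  L[2][0]=-2, U row2=(0, -16, -4, -4)
  row3 ← row3 − (-4)·row0  ⇒  L[3][0]=-4, U row3=(0, 4, -14, 0)
Step 2: pivot at (1,1) is -4.
  row2 ← row2 − (4)·row1  ⇒  L[2][1]=4, U row2=(0, 0, 4, 0)
  row3 ← row3 − (-1)·row1  ⇒  L[3][1]=-1, U row3=(0, 0, -16, -1)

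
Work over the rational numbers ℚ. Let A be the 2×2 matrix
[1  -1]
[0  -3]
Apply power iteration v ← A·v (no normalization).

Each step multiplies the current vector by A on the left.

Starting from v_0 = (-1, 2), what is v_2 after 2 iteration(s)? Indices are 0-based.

v_0 = (-1, 2).
v_1 = A·v_0 = (-3, -6).
v_2 = A·v_1 = (3, 18).

v_2 = (3, 18)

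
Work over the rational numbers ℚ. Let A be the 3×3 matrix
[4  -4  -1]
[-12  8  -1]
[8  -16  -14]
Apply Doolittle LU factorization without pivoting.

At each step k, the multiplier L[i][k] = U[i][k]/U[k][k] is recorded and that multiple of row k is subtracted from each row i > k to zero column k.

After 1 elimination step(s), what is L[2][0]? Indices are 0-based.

L[2][0] = 2

[col 0] pivot 4
  R1 -= -3*R0 → (0, -4, -4)  (L[1][0] := -3)
  R2 -= 2*R0 → (0, -8, -12)  (L[2][0] := 2)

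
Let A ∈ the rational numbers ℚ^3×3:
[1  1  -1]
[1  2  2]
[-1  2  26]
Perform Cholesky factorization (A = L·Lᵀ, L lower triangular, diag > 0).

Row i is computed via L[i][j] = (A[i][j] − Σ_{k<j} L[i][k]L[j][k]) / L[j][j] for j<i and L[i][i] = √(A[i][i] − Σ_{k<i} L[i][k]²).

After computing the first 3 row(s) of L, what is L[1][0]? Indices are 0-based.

L[1][0] = 1

Step 1: L[0][0] = √(1) = 1.
  L[1][0] = (1) / L[0][0] = 1.
Step 2: L[1][1] = √(1) = 1.
  L[2][0] = (-1) / L[0][0] = -1.
  L[2][1] = (3) / L[1][1] = 3.
Step 3: L[2][2] = √(16) = 4.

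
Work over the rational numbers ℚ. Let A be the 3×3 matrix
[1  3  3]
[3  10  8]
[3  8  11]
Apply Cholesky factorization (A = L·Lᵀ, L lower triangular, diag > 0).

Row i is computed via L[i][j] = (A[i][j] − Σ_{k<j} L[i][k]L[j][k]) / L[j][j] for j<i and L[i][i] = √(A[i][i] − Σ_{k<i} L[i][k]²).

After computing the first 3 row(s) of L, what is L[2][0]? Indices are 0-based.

Step 1: L[0][0] = √(1) = 1.
  L[1][0] = (3) / L[0][0] = 3.
Step 2: L[1][1] = √(1) = 1.
  L[2][0] = (3) / L[0][0] = 3.
  L[2][1] = (-1) / L[1][1] = -1.
Step 3: L[2][2] = √(1) = 1.

L[2][0] = 3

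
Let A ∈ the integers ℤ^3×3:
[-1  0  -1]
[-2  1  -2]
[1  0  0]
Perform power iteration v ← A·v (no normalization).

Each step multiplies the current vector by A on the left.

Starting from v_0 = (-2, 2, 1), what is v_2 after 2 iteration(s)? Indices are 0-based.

v_0 = (-2, 2, 1).
v_1 = A·v_0 = (1, 4, -2).
v_2 = A·v_1 = (1, 6, 1).

v_2 = (1, 6, 1)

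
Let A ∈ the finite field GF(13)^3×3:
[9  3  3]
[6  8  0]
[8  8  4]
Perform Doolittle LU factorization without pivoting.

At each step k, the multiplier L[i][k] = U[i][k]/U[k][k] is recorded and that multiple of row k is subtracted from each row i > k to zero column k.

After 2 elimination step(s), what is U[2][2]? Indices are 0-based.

U[2][2] = 6

Step 1: pivot at (0,0) is 9.
  row1 ← row1 − (5)·row0  ⇒  L[1][0]=5, U row1=(0, 6, 11)
  row2 ← row2 − (11)·row0  ⇒  L[2][0]=11, U row2=(0, 1, 10)
Step 2: pivot at (1,1) is 6.
  row2 ← row2 − (11)·row1  ⇒  L[2][1]=11, U row2=(0, 0, 6)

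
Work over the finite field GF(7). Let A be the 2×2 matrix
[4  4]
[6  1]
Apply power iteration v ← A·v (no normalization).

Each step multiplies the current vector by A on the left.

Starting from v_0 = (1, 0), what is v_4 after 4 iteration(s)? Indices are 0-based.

v_0 = (1, 0).
v_1 = A·v_0 = (4, 6).
v_2 = A·v_1 = (5, 2).
v_3 = A·v_2 = (0, 4).
v_4 = A·v_3 = (2, 4).

v_4 = (2, 4)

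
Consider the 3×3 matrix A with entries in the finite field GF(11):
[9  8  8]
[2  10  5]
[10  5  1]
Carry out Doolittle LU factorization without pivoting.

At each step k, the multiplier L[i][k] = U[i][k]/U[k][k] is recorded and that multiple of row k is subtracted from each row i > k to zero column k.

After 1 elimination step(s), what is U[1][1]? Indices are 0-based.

Step 1: pivot at (0,0) is 9.
  row1 ← row1 − (10)·row0  ⇒  L[1][0]=10, U row1=(0, 7, 2)
  row2 ← row2 − (6)·row0  ⇒  L[2][0]=6, U row2=(0, 1, 8)

U[1][1] = 7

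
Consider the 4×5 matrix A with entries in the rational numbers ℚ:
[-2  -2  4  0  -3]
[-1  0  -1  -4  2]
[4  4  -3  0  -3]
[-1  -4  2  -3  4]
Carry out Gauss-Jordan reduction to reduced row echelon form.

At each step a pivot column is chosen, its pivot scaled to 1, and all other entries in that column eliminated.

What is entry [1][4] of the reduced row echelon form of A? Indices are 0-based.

M[1][4] = -277/150

[1] R0 /= -2  ⇒  (1, 1, -2, 0, 3/2)
     R1 -= -1·R0  ⇒  (0, 1, -3, -4, 7/2)
     R2 -= 4·R0  ⇒  (0, 0, 5, 0, -9)
     R3 -= -1·R0  ⇒  (0, -3, 0, -3, 11/2)
[2] R1 /= 1  ⇒  (0, 1, -3, -4, 7/2)
     R0 -= 1·R1  ⇒  (1, 0, 1, 4, -2)
     R3 -= -3·R1  ⇒  (0, 0, -9, -15, 16)
[3] R2 /= 5  ⇒  (0, 0, 1, 0, -9/5)
     R0 -= 1·R2  ⇒  (1, 0, 0, 4, -1/5)
     R1 -= -3·R2  ⇒  (0, 1, 0, -4, -19/10)
     R3 -= -9·R2  ⇒  (0, 0, 0, -15, -1/5)
[4] R3 /= -15  ⇒  (0, 0, 0, 1, 1/75)
     R0 -= 4·R3  ⇒  (1, 0, 0, 0, -19/75)
     R1 -= -4·R3  ⇒  (0, 1, 0, 0, -277/150)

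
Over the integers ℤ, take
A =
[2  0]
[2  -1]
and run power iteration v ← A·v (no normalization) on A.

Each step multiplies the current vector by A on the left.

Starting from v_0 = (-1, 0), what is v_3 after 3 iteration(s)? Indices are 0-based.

v_3 = (-8, -6)

v_0 = (-1, 0).
v_1 = A·v_0 = (-2, -2).
v_2 = A·v_1 = (-4, -2).
v_3 = A·v_2 = (-8, -6).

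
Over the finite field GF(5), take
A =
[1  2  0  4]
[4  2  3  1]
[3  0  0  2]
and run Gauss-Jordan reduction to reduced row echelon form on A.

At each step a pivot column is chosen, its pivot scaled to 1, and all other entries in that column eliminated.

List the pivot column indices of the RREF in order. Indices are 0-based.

step 1: normalize row 0 (÷1) = (1, 2, 0, 4)
  row 1: subtract 4×row0 = (0, 4, 3, 0)
  row 2: subtract 3×row0 = (0, 4, 0, 0)
step 2: normalize row 1 (÷4) = (0, 1, 2, 0)
  row 0: subtract 2×row1 = (1, 0, 1, 4)
  row 2: subtract 4×row1 = (0, 0, 2, 0)
step 3: normalize row 2 (÷2) = (0, 0, 1, 0)
  row 0: subtract 1×row2 = (1, 0, 0, 4)
  row 1: subtract 2×row2 = (0, 1, 0, 0)

pivot columns: 0, 1, 2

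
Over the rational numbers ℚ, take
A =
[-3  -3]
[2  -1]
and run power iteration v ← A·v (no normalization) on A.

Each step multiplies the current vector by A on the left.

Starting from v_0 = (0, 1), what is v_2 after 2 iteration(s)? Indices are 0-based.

v_0 = (0, 1).
v_1 = A·v_0 = (-3, -1).
v_2 = A·v_1 = (12, -5).

v_2 = (12, -5)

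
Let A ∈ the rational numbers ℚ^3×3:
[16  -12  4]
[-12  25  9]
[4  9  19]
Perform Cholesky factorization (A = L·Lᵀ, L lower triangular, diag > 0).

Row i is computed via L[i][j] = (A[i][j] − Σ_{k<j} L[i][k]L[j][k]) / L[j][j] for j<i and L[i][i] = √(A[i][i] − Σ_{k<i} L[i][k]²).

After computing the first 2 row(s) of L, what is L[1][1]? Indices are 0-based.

L[1][1] = 4

Step 1: L[0][0] = √(16) = 4.
  L[1][0] = (-12) / L[0][0] = -3.
Step 2: L[1][1] = √(16) = 4.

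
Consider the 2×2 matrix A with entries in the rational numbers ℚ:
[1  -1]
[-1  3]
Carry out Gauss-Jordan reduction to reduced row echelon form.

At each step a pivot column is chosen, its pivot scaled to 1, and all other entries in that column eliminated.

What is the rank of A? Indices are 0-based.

pivot(0,0)=1: scale R0 → (1, -1)
  clear (1,0): R1 −= (-1)R0 → (0, 2)
pivot(1,1)=2: scale R1 → (0, 1)
  clear (0,1): R0 −= (-1)R1 → (1, 0)

rank = 2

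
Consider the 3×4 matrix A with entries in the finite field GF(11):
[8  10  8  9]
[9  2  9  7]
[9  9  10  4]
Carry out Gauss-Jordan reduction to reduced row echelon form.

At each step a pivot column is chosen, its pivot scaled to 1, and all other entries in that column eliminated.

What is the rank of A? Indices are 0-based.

[1] R0 /= 8  ⇒  (1, 4, 1, 8)
     R1 -= 9·R0  ⇒  (0, 10, 0, 1)
     R2 -= 9·R0  ⇒  (0, 6, 1, 9)
[2] R1 /= 10  ⇒  (0, 1, 0, 10)
     R0 -= 4·R1  ⇒  (1, 0, 1, 1)
     R2 -= 6·R1  ⇒  (0, 0, 1, 4)
[3] R2 /= 1  ⇒  (0, 0, 1, 4)
     R0 -= 1·R2  ⇒  (1, 0, 0, 8)

rank = 3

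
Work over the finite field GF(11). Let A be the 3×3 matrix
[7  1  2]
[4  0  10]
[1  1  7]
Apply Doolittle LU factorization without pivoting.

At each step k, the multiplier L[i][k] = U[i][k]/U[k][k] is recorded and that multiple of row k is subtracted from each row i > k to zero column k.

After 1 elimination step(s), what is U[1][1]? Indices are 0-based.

U[1][1] = 1

Step 1: pivot at (0,0) is 7.
  row1 ← row1 − (10)·row0  ⇒  L[1][0]=10, U row1=(0, 1, 1)
  row2 ← row2 − (8)·row0  ⇒  L[2][0]=8, U row2=(0, 4, 2)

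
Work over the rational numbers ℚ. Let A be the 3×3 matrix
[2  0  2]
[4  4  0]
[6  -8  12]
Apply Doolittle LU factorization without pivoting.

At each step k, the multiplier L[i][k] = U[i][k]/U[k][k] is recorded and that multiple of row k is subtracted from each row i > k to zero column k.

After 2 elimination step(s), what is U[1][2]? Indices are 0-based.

U[1][2] = -4

k=0: U[0][0]=2
  eliminate (1,0): mult=2, new row 1: (0, 4, -4); set L[1][0]=2
  eliminate (2,0): mult=3, new row 2: (0, -8, 6); set L[2][0]=3
k=1: U[1][1]=4
  eliminate (2,1): mult=-2, new row 2: (0, 0, -2); set L[2][1]=-2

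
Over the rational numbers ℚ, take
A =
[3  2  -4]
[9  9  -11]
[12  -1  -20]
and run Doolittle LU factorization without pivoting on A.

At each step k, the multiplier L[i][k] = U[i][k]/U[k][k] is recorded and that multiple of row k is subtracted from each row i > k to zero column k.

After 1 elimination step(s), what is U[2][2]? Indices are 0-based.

U[2][2] = -4

k=0: U[0][0]=3
  eliminate (1,0): mult=3, new row 1: (0, 3, 1); set L[1][0]=3
  eliminate (2,0): mult=4, new row 2: (0, -9, -4); set L[2][0]=4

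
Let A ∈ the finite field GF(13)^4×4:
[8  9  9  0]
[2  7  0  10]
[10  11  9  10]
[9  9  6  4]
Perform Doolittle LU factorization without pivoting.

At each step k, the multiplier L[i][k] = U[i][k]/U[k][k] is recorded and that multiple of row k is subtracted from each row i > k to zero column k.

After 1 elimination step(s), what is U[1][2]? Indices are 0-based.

Step 1: pivot at (0,0) is 8.
  row1 ← row1 − (10)·row0  ⇒  L[1][0]=10, U row1=(0, 8, 1, 10)
  row2 ← row2 − (11)·row0  ⇒  L[2][0]=11, U row2=(0, 3, 1, 10)
  row3 ← row3 − (6)·row0  ⇒  L[3][0]=6, U row3=(0, 7, 4, 4)

U[1][2] = 1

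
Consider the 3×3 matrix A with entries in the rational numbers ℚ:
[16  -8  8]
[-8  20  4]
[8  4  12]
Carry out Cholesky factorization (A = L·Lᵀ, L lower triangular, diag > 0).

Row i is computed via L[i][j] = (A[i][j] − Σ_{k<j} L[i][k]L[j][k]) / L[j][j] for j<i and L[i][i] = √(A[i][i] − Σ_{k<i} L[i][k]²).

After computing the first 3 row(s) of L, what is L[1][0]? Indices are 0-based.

Step 1: L[0][0] = √(16) = 4.
  L[1][0] = (-8) / L[0][0] = -2.
Step 2: L[1][1] = √(16) = 4.
  L[2][0] = (8) / L[0][0] = 2.
  L[2][1] = (8) / L[1][1] = 2.
Step 3: L[2][2] = √(4) = 2.

L[1][0] = -2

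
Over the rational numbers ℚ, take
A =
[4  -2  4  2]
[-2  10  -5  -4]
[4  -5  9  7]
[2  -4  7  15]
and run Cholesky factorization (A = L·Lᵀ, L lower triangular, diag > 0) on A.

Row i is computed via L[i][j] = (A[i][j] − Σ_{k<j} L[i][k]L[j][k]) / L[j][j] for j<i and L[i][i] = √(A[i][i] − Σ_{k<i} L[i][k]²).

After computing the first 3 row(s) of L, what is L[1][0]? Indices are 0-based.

Step 1: L[0][0] = √(4) = 2.
  L[1][0] = (-2) / L[0][0] = -1.
Step 2: L[1][1] = √(9) = 3.
  L[2][0] = (4) / L[0][0] = 2.
  L[2][1] = (-3) / L[1][1] = -1.
Step 3: L[2][2] = √(4) = 2.

L[1][0] = -1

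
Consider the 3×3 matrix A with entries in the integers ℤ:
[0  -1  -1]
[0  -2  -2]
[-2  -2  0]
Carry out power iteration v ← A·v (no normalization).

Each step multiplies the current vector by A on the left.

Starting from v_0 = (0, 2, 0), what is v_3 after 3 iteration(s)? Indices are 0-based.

v_0 = (0, 2, 0).
v_1 = A·v_0 = (-2, -4, -4).
v_2 = A·v_1 = (8, 16, 12).
v_3 = A·v_2 = (-28, -56, -48).

v_3 = (-28, -56, -48)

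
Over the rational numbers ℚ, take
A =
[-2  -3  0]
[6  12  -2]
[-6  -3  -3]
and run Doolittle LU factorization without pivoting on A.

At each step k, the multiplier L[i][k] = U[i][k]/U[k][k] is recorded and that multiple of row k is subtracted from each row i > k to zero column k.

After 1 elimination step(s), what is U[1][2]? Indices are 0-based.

U[1][2] = -2

Step 1: pivot at (0,0) is -2.
  row1 ← row1 − (-3)·row0  ⇒  L[1][0]=-3, U row1=(0, 3, -2)
  row2 ← row2 − (3)·row0  ⇒  L[2][0]=3, U row2=(0, 6, -3)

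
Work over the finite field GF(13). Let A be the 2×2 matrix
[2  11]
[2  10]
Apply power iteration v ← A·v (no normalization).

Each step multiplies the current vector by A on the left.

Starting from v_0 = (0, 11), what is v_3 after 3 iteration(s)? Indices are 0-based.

v_3 = (12, 9)

v_0 = (0, 11).
v_1 = A·v_0 = (4, 6).
v_2 = A·v_1 = (9, 3).
v_3 = A·v_2 = (12, 9).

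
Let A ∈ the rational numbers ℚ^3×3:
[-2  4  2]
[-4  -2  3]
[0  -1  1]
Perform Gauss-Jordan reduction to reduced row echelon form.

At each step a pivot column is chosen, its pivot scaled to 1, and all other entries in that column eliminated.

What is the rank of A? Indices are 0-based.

rank = 3

[1] R0 /= -2  ⇒  (1, -2, -1)
     R1 -= -4·R0  ⇒  (0, -10, -1)
[2] R1 /= -10  ⇒  (0, 1, 1/10)
     R0 -= -2·R1  ⇒  (1, 0, -4/5)
     R2 -= -1·R1  ⇒  (0, 0, 11/10)
[3] R2 /= 11/10  ⇒  (0, 0, 1)
     R0 -= -4/5·R2  ⇒  (1, 0, 0)
     R1 -= 1/10·R2  ⇒  (0, 1, 0)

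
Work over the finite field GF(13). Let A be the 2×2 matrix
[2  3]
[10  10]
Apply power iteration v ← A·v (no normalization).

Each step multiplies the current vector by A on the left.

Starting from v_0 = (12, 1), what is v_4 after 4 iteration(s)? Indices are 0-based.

v_4 = (12, 6)

v_0 = (12, 1).
v_1 = A·v_0 = (1, 0).
v_2 = A·v_1 = (2, 10).
v_3 = A·v_2 = (8, 3).
v_4 = A·v_3 = (12, 6).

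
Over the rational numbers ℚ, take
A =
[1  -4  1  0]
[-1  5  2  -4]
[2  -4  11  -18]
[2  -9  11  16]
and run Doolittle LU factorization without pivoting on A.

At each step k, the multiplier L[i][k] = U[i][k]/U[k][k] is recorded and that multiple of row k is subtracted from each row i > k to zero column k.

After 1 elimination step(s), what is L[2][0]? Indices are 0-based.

L[2][0] = 2

[col 0] pivot 1
  R1 -= -1*R0 → (0, 1, 3, -4)  (L[1][0] := -1)
  R2 -= 2*R0 → (0, 4, 9, -18)  (L[2][0] := 2)
  R3 -= 2*R0 → (0, -1, 9, 16)  (L[3][0] := 2)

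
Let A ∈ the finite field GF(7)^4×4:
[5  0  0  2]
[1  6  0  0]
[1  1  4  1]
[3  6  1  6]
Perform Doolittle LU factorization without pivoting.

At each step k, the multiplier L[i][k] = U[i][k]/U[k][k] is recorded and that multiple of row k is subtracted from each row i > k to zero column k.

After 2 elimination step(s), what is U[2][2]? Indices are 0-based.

U[2][2] = 4

Step 1: pivot at (0,0) is 5.
  row1 ← row1 − (3)·row0  ⇒  L[1][0]=3, U row1=(0, 6, 0, 1)
  row2 ← row2 − (3)·row0  ⇒  L[2][0]=3, U row2=(0, 1, 4, 2)
  row3 ← row3 − (2)·row0  ⇒  L[3][0]=2, U row3=(0, 6, 1, 2)
Step 2: pivot at (1,1) is 6.
  row2 ← row2 − (6)·row1  ⇒  L[2][1]=6, U row2=(0, 0, 4, 3)
  row3 ← row3 − (1)·row1  ⇒  L[3][1]=1, U row3=(0, 0, 1, 1)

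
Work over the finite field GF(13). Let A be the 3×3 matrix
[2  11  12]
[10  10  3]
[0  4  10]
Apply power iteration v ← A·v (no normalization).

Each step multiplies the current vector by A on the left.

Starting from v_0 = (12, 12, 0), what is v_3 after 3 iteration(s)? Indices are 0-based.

v_3 = (8, 1, 6)

v_0 = (12, 12, 0).
v_1 = A·v_0 = (0, 6, 9).
v_2 = A·v_1 = (5, 9, 10).
v_3 = A·v_2 = (8, 1, 6).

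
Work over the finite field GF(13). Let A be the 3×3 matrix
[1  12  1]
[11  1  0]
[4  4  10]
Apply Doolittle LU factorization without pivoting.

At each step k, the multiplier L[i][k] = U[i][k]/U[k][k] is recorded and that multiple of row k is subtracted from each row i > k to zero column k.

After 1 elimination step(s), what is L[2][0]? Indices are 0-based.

L[2][0] = 4

Step 1: pivot at (0,0) is 1.
  row1 ← row1 − (11)·row0  ⇒  L[1][0]=11, U row1=(0, 12, 2)
  row2 ← row2 − (4)·row0  ⇒  L[2][0]=4, U row2=(0, 8, 6)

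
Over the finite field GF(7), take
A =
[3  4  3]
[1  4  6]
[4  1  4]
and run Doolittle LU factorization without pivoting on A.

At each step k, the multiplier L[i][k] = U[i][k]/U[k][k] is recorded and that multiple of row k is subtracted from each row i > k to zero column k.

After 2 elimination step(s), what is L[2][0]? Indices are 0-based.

L[2][0] = 6

k=0: U[0][0]=3
  eliminate (1,0): mult=5, new row 1: (0, 5, 5); set L[1][0]=5
  eliminate (2,0): mult=6, new row 2: (0, 5, 0); set L[2][0]=6
k=1: U[1][1]=5
  eliminate (2,1): mult=1, new row 2: (0, 0, 2); set L[2][1]=1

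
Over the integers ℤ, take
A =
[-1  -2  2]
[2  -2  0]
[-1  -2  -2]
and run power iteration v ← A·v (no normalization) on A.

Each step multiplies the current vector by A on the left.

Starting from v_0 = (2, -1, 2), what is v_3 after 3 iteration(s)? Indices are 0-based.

v_0 = (2, -1, 2).
v_1 = A·v_0 = (4, 6, -4).
v_2 = A·v_1 = (-24, -4, -8).
v_3 = A·v_2 = (16, -40, 48).

v_3 = (16, -40, 48)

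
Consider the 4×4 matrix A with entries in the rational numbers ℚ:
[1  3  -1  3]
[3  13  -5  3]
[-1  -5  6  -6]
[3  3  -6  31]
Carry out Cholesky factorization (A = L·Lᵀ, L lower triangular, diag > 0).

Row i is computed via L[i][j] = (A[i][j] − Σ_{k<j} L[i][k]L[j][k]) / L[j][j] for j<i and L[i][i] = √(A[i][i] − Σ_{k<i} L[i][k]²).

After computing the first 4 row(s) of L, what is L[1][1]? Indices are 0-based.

Step 1: L[0][0] = √(1) = 1.
  L[1][0] = (3) / L[0][0] = 3.
Step 2: L[1][1] = √(4) = 2.
  L[2][0] = (-1) / L[0][0] = -1.
  L[2][1] = (-2) / L[1][1] = -1.
Step 3: L[2][2] = √(4) = 2.
  L[3][0] = (3) / L[0][0] = 3.
  L[3][1] = (-6) / L[1][1] = -3.
  L[3][2] = (-6) / L[2][2] = -3.
Step 4: L[3][3] = √(4) = 2.

L[1][1] = 2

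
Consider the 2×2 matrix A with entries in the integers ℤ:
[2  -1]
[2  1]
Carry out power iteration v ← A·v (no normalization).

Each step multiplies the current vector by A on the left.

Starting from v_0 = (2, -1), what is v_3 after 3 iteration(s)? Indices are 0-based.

v_3 = (1, 27)

v_0 = (2, -1).
v_1 = A·v_0 = (5, 3).
v_2 = A·v_1 = (7, 13).
v_3 = A·v_2 = (1, 27).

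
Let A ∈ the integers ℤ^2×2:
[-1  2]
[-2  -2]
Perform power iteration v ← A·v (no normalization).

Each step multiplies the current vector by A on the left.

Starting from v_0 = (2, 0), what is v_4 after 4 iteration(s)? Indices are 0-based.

v_4 = (-54, -36)

v_0 = (2, 0).
v_1 = A·v_0 = (-2, -4).
v_2 = A·v_1 = (-6, 12).
v_3 = A·v_2 = (30, -12).
v_4 = A·v_3 = (-54, -36).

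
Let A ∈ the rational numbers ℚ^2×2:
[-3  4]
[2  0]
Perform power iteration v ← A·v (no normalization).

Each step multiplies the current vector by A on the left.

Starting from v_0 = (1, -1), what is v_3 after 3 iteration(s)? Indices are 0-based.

v_0 = (1, -1).
v_1 = A·v_0 = (-7, 2).
v_2 = A·v_1 = (29, -14).
v_3 = A·v_2 = (-143, 58).

v_3 = (-143, 58)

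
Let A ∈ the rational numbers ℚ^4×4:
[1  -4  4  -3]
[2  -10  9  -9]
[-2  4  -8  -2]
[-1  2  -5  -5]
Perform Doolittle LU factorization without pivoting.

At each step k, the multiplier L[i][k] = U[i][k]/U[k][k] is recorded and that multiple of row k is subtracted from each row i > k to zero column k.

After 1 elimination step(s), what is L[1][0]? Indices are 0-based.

[col 0] pivot 1
  R1 -= 2*R0 → (0, -2, 1, -3)  (L[1][0] := 2)
  R2 -= -2*R0 → (0, -4, 0, -8)  (L[2][0] := -2)
  R3 -= -1*R0 → (0, -2, -1, -8)  (L[3][0] := -1)

L[1][0] = 2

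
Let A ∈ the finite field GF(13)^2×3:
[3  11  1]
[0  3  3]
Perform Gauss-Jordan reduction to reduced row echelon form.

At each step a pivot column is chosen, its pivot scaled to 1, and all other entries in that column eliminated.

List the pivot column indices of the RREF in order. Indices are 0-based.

pivot columns: 0, 1

step 1: normalize row 0 (÷3) = (1, 8, 9)
step 2: normalize row 1 (÷3) = (0, 1, 1)
  row 0: subtract 8×row1 = (1, 0, 1)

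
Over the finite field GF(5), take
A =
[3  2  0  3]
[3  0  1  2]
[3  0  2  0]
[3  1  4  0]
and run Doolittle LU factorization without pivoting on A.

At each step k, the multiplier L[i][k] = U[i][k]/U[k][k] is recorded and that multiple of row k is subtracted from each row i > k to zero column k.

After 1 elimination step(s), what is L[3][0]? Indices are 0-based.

L[3][0] = 1

k=0: U[0][0]=3
  eliminate (1,0): mult=1, new row 1: (0, 3, 1, 4); set L[1][0]=1
  eliminate (2,0): mult=1, new row 2: (0, 3, 2, 2); set L[2][0]=1
  eliminate (3,0): mult=1, new row 3: (0, 4, 4, 2); set L[3][0]=1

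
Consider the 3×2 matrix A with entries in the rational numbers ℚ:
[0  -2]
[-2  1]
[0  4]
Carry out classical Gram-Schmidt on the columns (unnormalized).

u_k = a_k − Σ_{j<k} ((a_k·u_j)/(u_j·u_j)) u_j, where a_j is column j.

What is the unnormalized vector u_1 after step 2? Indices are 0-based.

Step 1: u_0 = a_0 = (0, -2, 0).
Step 2: u_1 = a_1 − (-1/2)·u_0 = (-2, 0, 4).

u_1 = (-2, 0, 4)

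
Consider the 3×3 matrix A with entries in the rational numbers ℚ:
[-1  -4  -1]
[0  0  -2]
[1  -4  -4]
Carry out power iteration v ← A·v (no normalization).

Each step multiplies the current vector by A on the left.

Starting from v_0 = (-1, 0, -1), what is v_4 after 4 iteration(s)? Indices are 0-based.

v_0 = (-1, 0, -1).
v_1 = A·v_0 = (2, 2, 3).
v_2 = A·v_1 = (-13, -6, -18).
v_3 = A·v_2 = (55, 36, 83).
v_4 = A·v_3 = (-282, -166, -421).

v_4 = (-282, -166, -421)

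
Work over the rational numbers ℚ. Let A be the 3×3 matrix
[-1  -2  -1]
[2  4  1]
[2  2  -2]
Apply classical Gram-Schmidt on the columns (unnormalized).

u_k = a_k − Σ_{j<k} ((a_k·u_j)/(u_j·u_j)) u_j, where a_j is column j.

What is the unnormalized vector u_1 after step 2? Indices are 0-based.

Step 1: u_0 = a_0 = (-1, 2, 2).
Step 2: u_1 = a_1 − (14/9)·u_0 = (-4/9, 8/9, -10/9).

u_1 = (-4/9, 8/9, -10/9)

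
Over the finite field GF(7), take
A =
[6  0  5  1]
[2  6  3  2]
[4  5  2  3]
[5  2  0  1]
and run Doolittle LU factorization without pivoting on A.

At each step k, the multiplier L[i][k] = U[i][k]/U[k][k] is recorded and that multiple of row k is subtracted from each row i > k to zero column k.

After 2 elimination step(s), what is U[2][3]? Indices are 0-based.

[col 0] pivot 6
  R1 -= 5*R0 → (0, 6, 6, 4)  (L[1][0] := 5)
  R2 -= 3*R0 → (0, 5, 1, 0)  (L[2][0] := 3)
  R3 -= 2*R0 → (0, 2, 4, 6)  (L[3][0] := 2)
[col 1] pivot 6
  R2 -= 2*R1 → (0, 0, 3, 6)  (L[2][1] := 2)
  R3 -= 5*R1 → (0, 0, 2, 0)  (L[3][1] := 5)

U[2][3] = 6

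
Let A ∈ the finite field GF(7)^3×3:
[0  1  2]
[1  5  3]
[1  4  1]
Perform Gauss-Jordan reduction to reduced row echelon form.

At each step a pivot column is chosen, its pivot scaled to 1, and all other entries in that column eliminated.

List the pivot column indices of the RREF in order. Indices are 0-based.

pivot columns: 0, 1

pivot(0,0): swap R0↔R1
pivot(0,0)=1: scale R0 → (1, 5, 3)
  clear (2,0): R2 −= (1)R0 → (0, 6, 5)
pivot(1,1)=1: scale R1 → (0, 1, 2)
  clear (0,1): R0 −= (5)R1 → (1, 0, 0)
  clear (2,1): R2 −= (6)R1 → (0, 0, 0)
col 2: no nonzero at/below row 2; advance.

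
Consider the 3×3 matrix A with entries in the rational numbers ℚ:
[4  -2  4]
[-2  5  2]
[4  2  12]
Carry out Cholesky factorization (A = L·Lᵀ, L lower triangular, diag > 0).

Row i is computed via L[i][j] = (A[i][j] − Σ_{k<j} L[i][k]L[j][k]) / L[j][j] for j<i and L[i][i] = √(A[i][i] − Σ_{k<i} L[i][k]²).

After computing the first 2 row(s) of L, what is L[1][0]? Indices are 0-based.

Step 1: L[0][0] = √(4) = 2.
  L[1][0] = (-2) / L[0][0] = -1.
Step 2: L[1][1] = √(4) = 2.

L[1][0] = -1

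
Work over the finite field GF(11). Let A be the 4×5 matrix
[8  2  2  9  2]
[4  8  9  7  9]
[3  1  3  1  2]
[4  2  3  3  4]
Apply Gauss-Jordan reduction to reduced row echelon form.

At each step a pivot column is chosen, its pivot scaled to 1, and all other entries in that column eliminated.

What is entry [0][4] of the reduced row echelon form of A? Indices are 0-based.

[1] R0 /= 8  ⇒  (1, 3, 3, 8, 3)
     R1 -= 4·R0  ⇒  (0, 7, 8, 8, 8)
     R2 -= 3·R0  ⇒  (0, 3, 5, 10, 4)
     R3 -= 4·R0  ⇒  (0, 1, 2, 4, 3)
[2] R1 /= 7  ⇒  (0, 1, 9, 9, 9)
     R0 -= 3·R1  ⇒  (1, 0, 9, 3, 9)
     R2 -= 3·R1  ⇒  (0, 0, 0, 5, 10)
     R3 -= 1·R1  ⇒  (0, 0, 4, 6, 5)
[3] R2 <-> R3
[3] R2 /= 4  ⇒  (0, 0, 1, 7, 4)
     R0 -= 9·R2  ⇒  (1, 0, 0, 6, 6)
     R1 -= 9·R2  ⇒  (0, 1, 0, 1, 6)
[4] R3 /= 5  ⇒  (0, 0, 0, 1, 2)
     R0 -= 6·R3  ⇒  (1, 0, 0, 0, 5)
     R1 -= 1·R3  ⇒  (0, 1, 0, 0, 4)
     R2 -= 7·R3  ⇒  (0, 0, 1, 0, 1)

M[0][4] = 5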